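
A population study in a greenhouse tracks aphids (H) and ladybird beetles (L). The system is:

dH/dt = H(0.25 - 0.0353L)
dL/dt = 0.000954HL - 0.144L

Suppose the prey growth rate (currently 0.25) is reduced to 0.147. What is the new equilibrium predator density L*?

L* ≈ 4.16

At the interior fixed point, setting dH/dt = 0 with H > 0 fixes L* = (prey growth rate)/(HL coefficient) — independent of the other coefficients.
With the change, L* = 0.147/0.0353 = 4.16; it falls from 7.08.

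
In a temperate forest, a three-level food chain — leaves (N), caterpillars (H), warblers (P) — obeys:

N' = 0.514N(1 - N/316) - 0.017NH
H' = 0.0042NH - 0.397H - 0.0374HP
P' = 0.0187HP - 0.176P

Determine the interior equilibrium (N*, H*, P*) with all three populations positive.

N* ≈ 218, H* ≈ 9.41, P* ≈ 13.8

From dP/dt = 0: 0.0187H* = 0.176, so H* = 9.41.
From dN/dt = 0: 0.514(1 - N*/316) = 0.017·9.41, giving N* = 316·(1 - 0.311) = 218.
From dH/dt = 0: 0.0042·218 - 0.397 = 0.0374P*, so P* = 0.517/0.0374 = 13.8.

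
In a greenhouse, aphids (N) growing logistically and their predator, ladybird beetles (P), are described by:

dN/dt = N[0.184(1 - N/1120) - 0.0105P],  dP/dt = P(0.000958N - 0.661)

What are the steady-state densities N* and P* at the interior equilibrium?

N* ≈ 690, P* ≈ 6.73

From dP/dt = 0 with P > 0: 0.000958N* = 0.661, so N* = 690.
Substitute into dN/dt = 0: 0.184(1 - 690/1120) = 0.0105P*.
The bracket is 0.384, giving P* = 0.0706/0.0105 = 6.73.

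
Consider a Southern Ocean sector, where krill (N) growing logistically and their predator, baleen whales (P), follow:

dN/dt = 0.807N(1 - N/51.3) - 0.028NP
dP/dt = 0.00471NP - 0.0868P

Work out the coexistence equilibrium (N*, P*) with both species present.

N* ≈ 18.4, P* ≈ 18.5

From dP/dt = 0 with P > 0: 0.00471N* = 0.0868, so N* = 18.4.
Substitute into dN/dt = 0: 0.807(1 - 18.4/51.3) = 0.028P*.
The bracket is 0.641, giving P* = 0.517/0.028 = 18.5.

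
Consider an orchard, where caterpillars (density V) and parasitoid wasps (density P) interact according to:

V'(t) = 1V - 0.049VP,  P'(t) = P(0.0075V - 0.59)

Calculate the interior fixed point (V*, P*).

V* ≈ 78.7, P* ≈ 20.4

Set dP/dt = 0 with P > 0: 0.0075V - 0.59 = 0, so V* = 0.59/0.0075 = 78.7.
Set dV/dt = 0 with V > 0: 1 - 0.049P = 0, so P* = 1/0.049 = 20.4.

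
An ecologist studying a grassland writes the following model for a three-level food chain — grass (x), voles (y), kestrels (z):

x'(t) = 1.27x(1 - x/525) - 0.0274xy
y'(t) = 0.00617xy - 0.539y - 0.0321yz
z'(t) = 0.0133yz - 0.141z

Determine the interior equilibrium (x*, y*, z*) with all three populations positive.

From dz/dt = 0: 0.0133y* = 0.141, so y* = 10.6.
From dx/dt = 0: 1.27(1 - x*/525) = 0.0274·10.6, giving x* = 525·(1 - 0.229) = 405.
From dy/dt = 0: 0.00617·405 - 0.539 = 0.0321z*, so z* = 1.96/0.0321 = 61.

x* ≈ 405, y* ≈ 10.6, z* ≈ 61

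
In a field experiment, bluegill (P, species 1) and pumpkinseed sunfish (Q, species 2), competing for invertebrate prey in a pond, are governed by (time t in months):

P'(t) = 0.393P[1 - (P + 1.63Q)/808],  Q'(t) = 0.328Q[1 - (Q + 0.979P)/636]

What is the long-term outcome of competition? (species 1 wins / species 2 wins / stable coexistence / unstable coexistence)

Compare the nullcline intercepts: K1/α12 = 808/1.63 = 496 < K2 = 636; K2/α21 = 636/0.979 = 650 < K1 = 808.
Since both are reversed, neither can invade when rare; the interior point is a saddle.

unstable coexistence (outcome depends on initial conditions)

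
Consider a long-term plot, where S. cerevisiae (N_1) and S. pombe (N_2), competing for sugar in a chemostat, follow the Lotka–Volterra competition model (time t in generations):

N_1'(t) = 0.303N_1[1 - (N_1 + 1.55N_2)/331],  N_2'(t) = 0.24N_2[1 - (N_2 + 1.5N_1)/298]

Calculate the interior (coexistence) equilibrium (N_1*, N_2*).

N_1* ≈ 98.8, N_2* ≈ 150

Setting both brackets to zero gives the nullclines N_1 + 1.55N_2 = 331 and 1.5N_1 + N_2 = 298.
Substituting N_2 = 298 - 1.5N_1 into the first: N_1(1 - 1.55·1.5) = 331 - 1.55·298.
So N_1* = -131/-1.33 = 98.8, and then N_2* = 298 - 1.5·98.8 = 150.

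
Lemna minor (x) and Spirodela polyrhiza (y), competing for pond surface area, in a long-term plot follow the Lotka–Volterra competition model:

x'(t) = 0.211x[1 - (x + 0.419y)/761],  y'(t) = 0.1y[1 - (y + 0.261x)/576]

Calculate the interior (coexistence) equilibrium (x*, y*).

x* ≈ 583, y* ≈ 424

Setting both brackets to zero gives the nullclines x + 0.419y = 761 and 0.261x + y = 576.
Substituting y = 576 - 0.261x into the first: x(1 - 0.419·0.261) = 761 - 0.419·576.
So x* = 520/0.891 = 583, and then y* = 576 - 0.261·583 = 424.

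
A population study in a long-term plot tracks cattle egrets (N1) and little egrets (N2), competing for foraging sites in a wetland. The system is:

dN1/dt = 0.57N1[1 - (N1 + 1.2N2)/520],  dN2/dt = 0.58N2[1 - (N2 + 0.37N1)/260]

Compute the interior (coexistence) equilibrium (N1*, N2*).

N1* ≈ 374, N2* ≈ 122

Setting both brackets to zero gives the nullclines N1 + 1.2N2 = 520 and 0.37N1 + N2 = 260.
Substituting N2 = 260 - 0.37N1 into the first: N1(1 - 1.2·0.37) = 520 - 1.2·260.
So N1* = 208/0.556 = 374, and then N2* = 260 - 0.37·374 = 122.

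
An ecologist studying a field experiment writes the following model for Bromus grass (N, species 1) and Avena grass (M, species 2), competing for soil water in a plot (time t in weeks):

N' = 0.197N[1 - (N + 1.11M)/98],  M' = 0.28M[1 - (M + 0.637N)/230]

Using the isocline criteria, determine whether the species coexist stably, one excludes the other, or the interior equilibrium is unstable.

Compare the nullcline intercepts: K1/α12 = 98/1.11 = 88.3 < K2 = 230; K2/α21 = 230/0.637 = 361 > K1 = 98.
Since the inequalities point opposite ways, species 2 can invade but species 1 cannot.

species 2 excludes species 1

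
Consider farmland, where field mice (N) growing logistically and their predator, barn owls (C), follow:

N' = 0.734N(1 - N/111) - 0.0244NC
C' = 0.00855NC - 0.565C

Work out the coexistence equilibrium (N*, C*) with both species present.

N* ≈ 66.1, C* ≈ 12.2

From dC/dt = 0 with C > 0: 0.00855N* = 0.565, so N* = 66.1.
Substitute into dN/dt = 0: 0.734(1 - 66.1/111) = 0.0244C*.
The bracket is 0.405, giving C* = 0.297/0.0244 = 12.2.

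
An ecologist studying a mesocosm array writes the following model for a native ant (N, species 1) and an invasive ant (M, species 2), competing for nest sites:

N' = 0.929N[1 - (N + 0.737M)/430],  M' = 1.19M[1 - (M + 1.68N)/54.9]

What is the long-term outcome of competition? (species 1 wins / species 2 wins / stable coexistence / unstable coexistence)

Compare the nullcline intercepts: K1/α12 = 430/0.737 = 583 > K2 = 54.9; K2/α21 = 54.9/1.68 = 32.7 < K1 = 430.
Since the inequalities point opposite ways, species 1 can invade but species 2 cannot.

species 1 excludes species 2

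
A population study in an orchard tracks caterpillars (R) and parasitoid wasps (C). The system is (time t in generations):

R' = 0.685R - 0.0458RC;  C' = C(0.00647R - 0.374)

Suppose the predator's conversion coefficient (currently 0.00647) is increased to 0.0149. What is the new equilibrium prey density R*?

At the interior fixed point, setting dC/dt = 0 with C > 0 fixes R* = (predator death rate)/(RC coefficient) — independent of the other coefficients.
With the change, R* = 0.374/0.0149 = 25.1; it falls from 57.8.

R* ≈ 25.1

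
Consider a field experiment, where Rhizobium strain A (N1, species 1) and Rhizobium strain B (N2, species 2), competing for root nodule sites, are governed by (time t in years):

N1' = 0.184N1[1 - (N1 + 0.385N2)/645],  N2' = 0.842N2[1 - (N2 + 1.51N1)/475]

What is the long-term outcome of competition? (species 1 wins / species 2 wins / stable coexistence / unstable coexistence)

species 1 excludes species 2

Compare the nullcline intercepts: K1/α12 = 645/0.385 = 1680 > K2 = 475; K2/α21 = 475/1.51 = 315 < K1 = 645.
Since the inequalities point opposite ways, species 1 can invade but species 2 cannot.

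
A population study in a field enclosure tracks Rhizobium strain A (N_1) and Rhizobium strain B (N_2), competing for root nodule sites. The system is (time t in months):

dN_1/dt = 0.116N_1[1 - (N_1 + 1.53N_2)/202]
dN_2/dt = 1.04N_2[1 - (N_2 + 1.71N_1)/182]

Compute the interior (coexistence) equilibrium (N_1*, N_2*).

Setting both brackets to zero gives the nullclines N_1 + 1.53N_2 = 202 and 1.71N_1 + N_2 = 182.
Substituting N_2 = 182 - 1.71N_1 into the first: N_1(1 - 1.53·1.71) = 202 - 1.53·182.
So N_1* = -76.5/-1.62 = 47.3, and then N_2* = 182 - 1.71·47.3 = 101.

N_1* ≈ 47.3, N_2* ≈ 101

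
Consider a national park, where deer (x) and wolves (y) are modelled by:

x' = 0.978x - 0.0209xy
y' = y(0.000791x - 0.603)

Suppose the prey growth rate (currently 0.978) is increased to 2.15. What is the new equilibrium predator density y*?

At the interior fixed point, setting dx/dt = 0 with x > 0 fixes y* = (prey growth rate)/(xy coefficient) — independent of the other coefficients.
With the change, y* = 2.15/0.0209 = 103; it rises from 46.8.

y* ≈ 103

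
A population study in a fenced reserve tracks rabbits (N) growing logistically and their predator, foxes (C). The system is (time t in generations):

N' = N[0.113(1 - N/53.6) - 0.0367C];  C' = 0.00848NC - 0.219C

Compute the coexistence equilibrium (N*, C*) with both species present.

From dC/dt = 0 with C > 0: 0.00848N* = 0.219, so N* = 25.8.
Substitute into dN/dt = 0: 0.113(1 - 25.8/53.6) = 0.0367C*.
The bracket is 0.518, giving C* = 0.0586/0.0367 = 1.6.

N* ≈ 25.8, C* ≈ 1.6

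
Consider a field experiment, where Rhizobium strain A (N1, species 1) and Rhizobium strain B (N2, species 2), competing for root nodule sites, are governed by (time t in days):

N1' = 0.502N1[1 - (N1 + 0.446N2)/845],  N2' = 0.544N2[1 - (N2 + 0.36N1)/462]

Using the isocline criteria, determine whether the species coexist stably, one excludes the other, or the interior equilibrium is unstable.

stable coexistence

Compare the nullcline intercepts: K1/α12 = 845/0.446 = 1890 > K2 = 462; K2/α21 = 462/0.36 = 1280 > K1 = 845.
Since both inequalities hold, each species can invade when rare, so the interior equilibrium is stable.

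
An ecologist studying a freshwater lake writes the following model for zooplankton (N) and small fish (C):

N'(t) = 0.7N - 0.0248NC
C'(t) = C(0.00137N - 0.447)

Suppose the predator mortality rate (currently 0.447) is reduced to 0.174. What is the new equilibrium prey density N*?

N* ≈ 127

At the interior fixed point, setting dC/dt = 0 with C > 0 fixes N* = (predator death rate)/(NC coefficient) — independent of the other coefficients.
With the change, N* = 0.174/0.00137 = 127; it falls from 326.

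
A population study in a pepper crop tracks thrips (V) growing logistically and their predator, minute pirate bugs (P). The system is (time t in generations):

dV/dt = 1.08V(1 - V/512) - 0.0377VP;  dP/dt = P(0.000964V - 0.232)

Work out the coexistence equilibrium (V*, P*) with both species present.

V* ≈ 241, P* ≈ 15.2

From dP/dt = 0 with P > 0: 0.000964V* = 0.232, so V* = 241.
Substitute into dV/dt = 0: 1.08(1 - 241/512) = 0.0377P*.
The bracket is 0.53, giving P* = 0.572/0.0377 = 15.2.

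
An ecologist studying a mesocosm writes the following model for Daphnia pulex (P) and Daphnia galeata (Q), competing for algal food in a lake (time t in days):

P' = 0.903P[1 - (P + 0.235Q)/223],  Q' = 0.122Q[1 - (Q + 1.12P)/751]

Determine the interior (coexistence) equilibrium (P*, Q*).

P* ≈ 63.1, Q* ≈ 680

Setting both brackets to zero gives the nullclines P + 0.235Q = 223 and 1.12P + Q = 751.
Substituting Q = 751 - 1.12P into the first: P(1 - 0.235·1.12) = 223 - 0.235·751.
So P* = 46.5/0.737 = 63.1, and then Q* = 751 - 1.12·63.1 = 680.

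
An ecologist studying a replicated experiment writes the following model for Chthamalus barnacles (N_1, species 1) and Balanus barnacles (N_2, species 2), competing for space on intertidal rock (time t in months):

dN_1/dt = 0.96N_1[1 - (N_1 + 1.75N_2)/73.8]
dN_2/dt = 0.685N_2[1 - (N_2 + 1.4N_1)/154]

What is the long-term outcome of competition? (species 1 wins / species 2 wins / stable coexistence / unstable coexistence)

species 2 excludes species 1

Compare the nullcline intercepts: K1/α12 = 73.8/1.75 = 42.2 < K2 = 154; K2/α21 = 154/1.4 = 110 > K1 = 73.8.
Since the inequalities point opposite ways, species 2 can invade but species 1 cannot.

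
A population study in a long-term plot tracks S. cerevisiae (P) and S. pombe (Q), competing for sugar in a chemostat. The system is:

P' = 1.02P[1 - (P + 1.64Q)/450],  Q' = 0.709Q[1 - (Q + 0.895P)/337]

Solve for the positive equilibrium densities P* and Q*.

Setting both brackets to zero gives the nullclines P + 1.64Q = 450 and 0.895P + Q = 337.
Substituting Q = 337 - 0.895P into the first: P(1 - 1.64·0.895) = 450 - 1.64·337.
So P* = -103/-0.468 = 219, and then Q* = 337 - 0.895·219 = 141.

P* ≈ 219, Q* ≈ 141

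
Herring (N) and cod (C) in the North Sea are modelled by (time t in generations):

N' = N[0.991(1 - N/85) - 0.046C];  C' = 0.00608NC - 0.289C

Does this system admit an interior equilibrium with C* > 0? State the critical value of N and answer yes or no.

The predator equation gives dC/dt > 0 only when N > 0.289/0.00608 = 47.5.
Without the predator, N → K = 85. Since 85 > 47.5, the predator can invade and persist.

Threshold N = 47.5; K > 47.5, so yes, the predator persists.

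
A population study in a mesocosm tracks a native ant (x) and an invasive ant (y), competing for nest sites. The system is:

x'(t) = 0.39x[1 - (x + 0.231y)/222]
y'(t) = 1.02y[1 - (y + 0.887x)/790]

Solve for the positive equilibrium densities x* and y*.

x* ≈ 49.7, y* ≈ 746

Setting both brackets to zero gives the nullclines x + 0.231y = 222 and 0.887x + y = 790.
Substituting y = 790 - 0.887x into the first: x(1 - 0.231·0.887) = 222 - 0.231·790.
So x* = 39.5/0.795 = 49.7, and then y* = 790 - 0.887·49.7 = 746.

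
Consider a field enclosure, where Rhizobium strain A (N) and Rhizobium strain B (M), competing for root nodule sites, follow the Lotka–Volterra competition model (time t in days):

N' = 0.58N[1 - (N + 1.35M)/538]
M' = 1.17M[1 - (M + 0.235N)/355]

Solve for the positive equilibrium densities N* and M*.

N* ≈ 86, M* ≈ 335

Setting both brackets to zero gives the nullclines N + 1.35M = 538 and 0.235N + M = 355.
Substituting M = 355 - 0.235N into the first: N(1 - 1.35·0.235) = 538 - 1.35·355.
So N* = 58.7/0.683 = 86, and then M* = 355 - 0.235·86 = 335.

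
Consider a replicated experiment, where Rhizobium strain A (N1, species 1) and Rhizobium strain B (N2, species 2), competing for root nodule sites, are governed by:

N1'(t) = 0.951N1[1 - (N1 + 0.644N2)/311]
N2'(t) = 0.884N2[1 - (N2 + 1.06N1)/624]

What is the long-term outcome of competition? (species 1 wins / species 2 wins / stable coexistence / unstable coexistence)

Compare the nullcline intercepts: K1/α12 = 311/0.644 = 483 < K2 = 624; K2/α21 = 624/1.06 = 589 > K1 = 311.
Since the inequalities point opposite ways, species 2 can invade but species 1 cannot.

species 2 excludes species 1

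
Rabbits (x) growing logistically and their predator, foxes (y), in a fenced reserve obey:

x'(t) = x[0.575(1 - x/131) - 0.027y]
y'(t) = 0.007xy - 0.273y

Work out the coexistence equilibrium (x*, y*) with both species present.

From dy/dt = 0 with y > 0: 0.007x* = 0.273, so x* = 39.
Substitute into dx/dt = 0: 0.575(1 - 39/131) = 0.027y*.
The bracket is 0.702, giving y* = 0.404/0.027 = 15.

x* ≈ 39, y* ≈ 15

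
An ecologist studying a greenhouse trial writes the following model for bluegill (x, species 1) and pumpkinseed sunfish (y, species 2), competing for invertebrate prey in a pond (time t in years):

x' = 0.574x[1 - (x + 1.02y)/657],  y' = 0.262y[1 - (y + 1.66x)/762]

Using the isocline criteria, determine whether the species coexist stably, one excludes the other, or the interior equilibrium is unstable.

Compare the nullcline intercepts: K1/α12 = 657/1.02 = 644 < K2 = 762; K2/α21 = 762/1.66 = 459 < K1 = 657.
Since both are reversed, neither can invade when rare; the interior point is a saddle.

unstable coexistence (outcome depends on initial conditions)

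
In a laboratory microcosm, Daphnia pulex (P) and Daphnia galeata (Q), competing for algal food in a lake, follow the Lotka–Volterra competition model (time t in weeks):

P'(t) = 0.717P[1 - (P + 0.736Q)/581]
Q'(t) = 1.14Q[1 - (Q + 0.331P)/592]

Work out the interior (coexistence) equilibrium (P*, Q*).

Setting both brackets to zero gives the nullclines P + 0.736Q = 581 and 0.331P + Q = 592.
Substituting Q = 592 - 0.331P into the first: P(1 - 0.736·0.331) = 581 - 0.736·592.
So P* = 145/0.756 = 192, and then Q* = 592 - 0.331·192 = 528.

P* ≈ 192, Q* ≈ 528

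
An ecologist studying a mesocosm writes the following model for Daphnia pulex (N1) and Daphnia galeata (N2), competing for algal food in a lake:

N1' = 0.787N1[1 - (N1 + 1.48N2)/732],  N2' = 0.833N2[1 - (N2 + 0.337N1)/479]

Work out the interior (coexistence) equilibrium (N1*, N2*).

N1* ≈ 46, N2* ≈ 463

Setting both brackets to zero gives the nullclines N1 + 1.48N2 = 732 and 0.337N1 + N2 = 479.
Substituting N2 = 479 - 0.337N1 into the first: N1(1 - 1.48·0.337) = 732 - 1.48·479.
So N1* = 23.1/0.501 = 46, and then N2* = 479 - 0.337·46 = 463.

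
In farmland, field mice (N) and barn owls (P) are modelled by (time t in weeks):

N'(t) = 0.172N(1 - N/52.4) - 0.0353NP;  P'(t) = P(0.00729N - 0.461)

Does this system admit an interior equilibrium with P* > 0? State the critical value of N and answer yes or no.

The predator equation gives dP/dt > 0 only when N > 0.461/0.00729 = 63.2.
Without the predator, N → K = 52.4. Since 52.4 < 63.2, the predator cannot invade.

Threshold N = 63.2; K < 63.2, so no, the predator goes extinct.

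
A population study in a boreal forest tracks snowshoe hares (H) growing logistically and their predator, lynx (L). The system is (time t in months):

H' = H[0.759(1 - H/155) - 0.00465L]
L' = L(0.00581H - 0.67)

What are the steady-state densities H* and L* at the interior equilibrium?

From dL/dt = 0 with L > 0: 0.00581H* = 0.67, so H* = 115.
Substitute into dH/dt = 0: 0.759(1 - 115/155) = 0.00465L*.
The bracket is 0.256, giving L* = 0.194/0.00465 = 41.8.

H* ≈ 115, L* ≈ 41.8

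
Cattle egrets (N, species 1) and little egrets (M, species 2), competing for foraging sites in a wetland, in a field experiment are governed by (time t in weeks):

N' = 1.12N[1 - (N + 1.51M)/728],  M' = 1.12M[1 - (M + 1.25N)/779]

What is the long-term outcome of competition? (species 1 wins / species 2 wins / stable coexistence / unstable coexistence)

unstable coexistence (outcome depends on initial conditions)

Compare the nullcline intercepts: K1/α12 = 728/1.51 = 482 < K2 = 779; K2/α21 = 779/1.25 = 623 < K1 = 728.
Since both are reversed, neither can invade when rare; the interior point is a saddle.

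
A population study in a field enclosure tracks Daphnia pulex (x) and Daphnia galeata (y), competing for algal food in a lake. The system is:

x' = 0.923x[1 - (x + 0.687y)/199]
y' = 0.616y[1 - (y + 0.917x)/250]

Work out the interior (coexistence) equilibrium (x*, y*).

Setting both brackets to zero gives the nullclines x + 0.687y = 199 and 0.917x + y = 250.
Substituting y = 250 - 0.917x into the first: x(1 - 0.687·0.917) = 199 - 0.687·250.
So x* = 27.2/0.37 = 73.6, and then y* = 250 - 0.917·73.6 = 182.

x* ≈ 73.6, y* ≈ 182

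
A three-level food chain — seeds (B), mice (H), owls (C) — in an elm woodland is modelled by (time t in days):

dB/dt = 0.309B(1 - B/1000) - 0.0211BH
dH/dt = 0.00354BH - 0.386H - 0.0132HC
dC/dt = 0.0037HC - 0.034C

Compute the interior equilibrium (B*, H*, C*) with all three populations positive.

B* ≈ 373, H* ≈ 9.19, C* ≈ 70.7

From dC/dt = 0: 0.0037H* = 0.034, so H* = 9.19.
From dB/dt = 0: 0.309(1 - B*/1000) = 0.0211·9.19, giving B* = 1000·(1 - 0.627) = 373.
From dH/dt = 0: 0.00354·373 - 0.386 = 0.0132C*, so C* = 0.933/0.0132 = 70.7.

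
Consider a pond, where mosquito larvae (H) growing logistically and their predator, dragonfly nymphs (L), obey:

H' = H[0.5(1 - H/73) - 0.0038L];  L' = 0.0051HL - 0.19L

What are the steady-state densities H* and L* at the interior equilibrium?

H* ≈ 37.3, L* ≈ 64.4

From dL/dt = 0 with L > 0: 0.0051H* = 0.19, so H* = 37.3.
Substitute into dH/dt = 0: 0.5(1 - 37.3/73) = 0.0038L*.
The bracket is 0.49, giving L* = 0.245/0.0038 = 64.4.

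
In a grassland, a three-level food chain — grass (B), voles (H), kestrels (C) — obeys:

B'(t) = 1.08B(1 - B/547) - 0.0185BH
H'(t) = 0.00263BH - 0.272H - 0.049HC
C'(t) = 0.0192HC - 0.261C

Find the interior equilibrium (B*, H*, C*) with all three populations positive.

From dC/dt = 0: 0.0192H* = 0.261, so H* = 13.6.
From dB/dt = 0: 1.08(1 - B*/547) = 0.0185·13.6, giving B* = 547·(1 - 0.233) = 420.
From dH/dt = 0: 0.00263·420 - 0.272 = 0.049C*, so C* = 0.832/0.049 = 17.

B* ≈ 420, H* ≈ 13.6, C* ≈ 17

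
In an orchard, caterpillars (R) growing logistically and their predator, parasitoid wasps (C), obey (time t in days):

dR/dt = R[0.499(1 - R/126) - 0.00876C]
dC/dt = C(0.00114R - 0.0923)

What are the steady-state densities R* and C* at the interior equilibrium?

From dC/dt = 0 with C > 0: 0.00114R* = 0.0923, so R* = 81.
Substitute into dR/dt = 0: 0.499(1 - 81/126) = 0.00876C*.
The bracket is 0.357, giving C* = 0.178/0.00876 = 20.4.

R* ≈ 81, C* ≈ 20.4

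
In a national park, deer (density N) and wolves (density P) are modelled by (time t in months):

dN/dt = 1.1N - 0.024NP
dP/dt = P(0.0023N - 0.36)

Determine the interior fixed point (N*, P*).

N* ≈ 157, P* ≈ 45.8

Set dP/dt = 0 with P > 0: 0.0023N - 0.36 = 0, so N* = 0.36/0.0023 = 157.
Set dN/dt = 0 with N > 0: 1.1 - 0.024P = 0, so P* = 1.1/0.024 = 45.8.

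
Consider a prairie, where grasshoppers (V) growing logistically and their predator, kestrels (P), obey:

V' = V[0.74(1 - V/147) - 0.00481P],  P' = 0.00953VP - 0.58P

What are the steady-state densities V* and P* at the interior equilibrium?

From dP/dt = 0 with P > 0: 0.00953V* = 0.58, so V* = 60.9.
Substitute into dV/dt = 0: 0.74(1 - 60.9/147) = 0.00481P*.
The bracket is 0.586, giving P* = 0.434/0.00481 = 90.2.

V* ≈ 60.9, P* ≈ 90.2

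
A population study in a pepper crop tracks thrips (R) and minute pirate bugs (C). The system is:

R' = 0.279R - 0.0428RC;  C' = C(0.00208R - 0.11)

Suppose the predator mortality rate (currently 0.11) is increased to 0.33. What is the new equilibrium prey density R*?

At the interior fixed point, setting dC/dt = 0 with C > 0 fixes R* = (predator death rate)/(RC coefficient) — independent of the other coefficients.
With the change, R* = 0.33/0.00208 = 159; it rises from 52.9.

R* ≈ 159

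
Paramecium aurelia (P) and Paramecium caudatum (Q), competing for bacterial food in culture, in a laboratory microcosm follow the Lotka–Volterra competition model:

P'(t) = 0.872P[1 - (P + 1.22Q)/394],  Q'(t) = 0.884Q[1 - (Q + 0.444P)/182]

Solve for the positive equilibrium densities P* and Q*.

Setting both brackets to zero gives the nullclines P + 1.22Q = 394 and 0.444P + Q = 182.
Substituting Q = 182 - 0.444P into the first: P(1 - 1.22·0.444) = 394 - 1.22·182.
So P* = 172/0.458 = 375, and then Q* = 182 - 0.444·375 = 15.4.

P* ≈ 375, Q* ≈ 15.4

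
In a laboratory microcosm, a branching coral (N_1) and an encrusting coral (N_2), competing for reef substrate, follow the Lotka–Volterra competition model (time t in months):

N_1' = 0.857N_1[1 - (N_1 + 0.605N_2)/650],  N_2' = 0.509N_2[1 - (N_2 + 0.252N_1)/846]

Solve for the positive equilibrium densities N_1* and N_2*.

N_1* ≈ 163, N_2* ≈ 805

Setting both brackets to zero gives the nullclines N_1 + 0.605N_2 = 650 and 0.252N_1 + N_2 = 846.
Substituting N_2 = 846 - 0.252N_1 into the first: N_1(1 - 0.605·0.252) = 650 - 0.605·846.
So N_1* = 138/0.848 = 163, and then N_2* = 846 - 0.252·163 = 805.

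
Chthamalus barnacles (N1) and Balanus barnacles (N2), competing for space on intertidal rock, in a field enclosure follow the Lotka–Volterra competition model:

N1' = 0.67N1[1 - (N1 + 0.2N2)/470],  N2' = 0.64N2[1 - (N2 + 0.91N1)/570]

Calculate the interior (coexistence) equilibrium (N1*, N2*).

N1* ≈ 435, N2* ≈ 174

Setting both brackets to zero gives the nullclines N1 + 0.2N2 = 470 and 0.91N1 + N2 = 570.
Substituting N2 = 570 - 0.91N1 into the first: N1(1 - 0.2·0.91) = 470 - 0.2·570.
So N1* = 356/0.818 = 435, and then N2* = 570 - 0.91·435 = 174.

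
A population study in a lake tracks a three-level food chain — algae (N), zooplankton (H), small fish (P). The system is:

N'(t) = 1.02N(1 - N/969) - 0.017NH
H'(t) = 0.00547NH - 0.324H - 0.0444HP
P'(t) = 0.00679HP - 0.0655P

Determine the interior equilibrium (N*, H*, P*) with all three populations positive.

From dP/dt = 0: 0.00679H* = 0.0655, so H* = 9.65.
From dN/dt = 0: 1.02(1 - N*/969) = 0.017·9.65, giving N* = 969·(1 - 0.161) = 813.
From dH/dt = 0: 0.00547·813 - 0.324 = 0.0444P*, so P* = 4.12/0.0444 = 92.9.

N* ≈ 813, H* ≈ 9.65, P* ≈ 92.9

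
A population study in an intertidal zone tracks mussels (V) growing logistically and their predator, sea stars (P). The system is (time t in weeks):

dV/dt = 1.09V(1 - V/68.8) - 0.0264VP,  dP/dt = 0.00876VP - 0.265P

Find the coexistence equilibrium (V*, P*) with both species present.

V* ≈ 30.3, P* ≈ 23.1

From dP/dt = 0 with P > 0: 0.00876V* = 0.265, so V* = 30.3.
Substitute into dV/dt = 0: 1.09(1 - 30.3/68.8) = 0.0264P*.
The bracket is 0.56, giving P* = 0.611/0.0264 = 23.1.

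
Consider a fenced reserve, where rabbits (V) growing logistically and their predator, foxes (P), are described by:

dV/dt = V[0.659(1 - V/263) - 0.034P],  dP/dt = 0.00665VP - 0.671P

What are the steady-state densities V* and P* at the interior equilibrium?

From dP/dt = 0 with P > 0: 0.00665V* = 0.671, so V* = 101.
Substitute into dV/dt = 0: 0.659(1 - 101/263) = 0.034P*.
The bracket is 0.616, giving P* = 0.406/0.034 = 11.9.

V* ≈ 101, P* ≈ 11.9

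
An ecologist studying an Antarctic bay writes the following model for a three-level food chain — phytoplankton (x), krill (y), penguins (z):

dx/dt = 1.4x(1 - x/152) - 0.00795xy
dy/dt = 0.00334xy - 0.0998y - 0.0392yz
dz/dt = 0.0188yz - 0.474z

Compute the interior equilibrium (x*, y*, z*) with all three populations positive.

x* ≈ 130, y* ≈ 25.2, z* ≈ 8.55

From dz/dt = 0: 0.0188y* = 0.474, so y* = 25.2.
From dx/dt = 0: 1.4(1 - x*/152) = 0.00795·25.2, giving x* = 152·(1 - 0.143) = 130.
From dy/dt = 0: 0.00334·130 - 0.0998 = 0.0392z*, so z* = 0.335/0.0392 = 8.55.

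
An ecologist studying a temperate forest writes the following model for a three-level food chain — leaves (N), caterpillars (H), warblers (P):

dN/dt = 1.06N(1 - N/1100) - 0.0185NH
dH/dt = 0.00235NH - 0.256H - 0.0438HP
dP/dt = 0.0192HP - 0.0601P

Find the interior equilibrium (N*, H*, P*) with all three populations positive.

From dP/dt = 0: 0.0192H* = 0.0601, so H* = 3.13.
From dN/dt = 0: 1.06(1 - N*/1100) = 0.0185·3.13, giving N* = 1100·(1 - 0.0546) = 1040.
From dH/dt = 0: 0.00235·1040 - 0.256 = 0.0438P*, so P* = 2.19/0.0438 = 49.9.

N* ≈ 1040, H* ≈ 3.13, P* ≈ 49.9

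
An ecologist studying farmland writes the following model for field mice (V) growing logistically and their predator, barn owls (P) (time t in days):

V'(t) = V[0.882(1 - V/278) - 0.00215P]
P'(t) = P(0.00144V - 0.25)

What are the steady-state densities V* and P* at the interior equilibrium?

From dP/dt = 0 with P > 0: 0.00144V* = 0.25, so V* = 174.
Substitute into dV/dt = 0: 0.882(1 - 174/278) = 0.00215P*.
The bracket is 0.375, giving P* = 0.331/0.00215 = 154.

V* ≈ 174, P* ≈ 154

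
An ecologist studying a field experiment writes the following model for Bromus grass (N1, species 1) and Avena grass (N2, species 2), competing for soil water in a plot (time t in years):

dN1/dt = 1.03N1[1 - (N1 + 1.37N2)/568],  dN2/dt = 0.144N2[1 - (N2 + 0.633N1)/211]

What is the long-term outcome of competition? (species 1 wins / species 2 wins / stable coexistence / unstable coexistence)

Compare the nullcline intercepts: K1/α12 = 568/1.37 = 415 > K2 = 211; K2/α21 = 211/0.633 = 333 < K1 = 568.
Since the inequalities point opposite ways, species 1 can invade but species 2 cannot.

species 1 excludes species 2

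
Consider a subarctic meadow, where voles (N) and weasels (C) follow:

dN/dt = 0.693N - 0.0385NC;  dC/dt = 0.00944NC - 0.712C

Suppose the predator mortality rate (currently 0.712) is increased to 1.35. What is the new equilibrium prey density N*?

N* ≈ 143

At the interior fixed point, setting dC/dt = 0 with C > 0 fixes N* = (predator death rate)/(NC coefficient) — independent of the other coefficients.
With the change, N* = 1.35/0.00944 = 143; it rises from 75.4.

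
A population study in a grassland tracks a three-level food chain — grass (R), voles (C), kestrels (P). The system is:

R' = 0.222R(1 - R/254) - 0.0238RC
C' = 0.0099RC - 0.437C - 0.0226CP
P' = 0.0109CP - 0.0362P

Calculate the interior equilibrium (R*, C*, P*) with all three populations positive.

From dP/dt = 0: 0.0109C* = 0.0362, so C* = 3.32.
From dR/dt = 0: 0.222(1 - R*/254) = 0.0238·3.32, giving R* = 254·(1 - 0.356) = 164.
From dC/dt = 0: 0.0099·164 - 0.437 = 0.0226P*, so P* = 1.18/0.0226 = 52.3.

R* ≈ 164, C* ≈ 3.32, P* ≈ 52.3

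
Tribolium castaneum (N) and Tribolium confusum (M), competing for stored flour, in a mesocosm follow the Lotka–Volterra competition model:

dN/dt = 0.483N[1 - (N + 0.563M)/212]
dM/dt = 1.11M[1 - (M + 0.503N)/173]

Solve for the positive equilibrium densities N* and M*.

Setting both brackets to zero gives the nullclines N + 0.563M = 212 and 0.503N + M = 173.
Substituting M = 173 - 0.503N into the first: N(1 - 0.563·0.503) = 212 - 0.563·173.
So N* = 115/0.717 = 160, and then M* = 173 - 0.503·160 = 92.6.

N* ≈ 160, M* ≈ 92.6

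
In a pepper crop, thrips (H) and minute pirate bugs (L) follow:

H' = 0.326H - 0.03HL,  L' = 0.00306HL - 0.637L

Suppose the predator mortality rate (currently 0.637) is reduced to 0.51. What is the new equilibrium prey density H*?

At the interior fixed point, setting dL/dt = 0 with L > 0 fixes H* = (predator death rate)/(HL coefficient) — independent of the other coefficients.
With the change, H* = 0.51/0.00306 = 167; it falls from 208.

H* ≈ 167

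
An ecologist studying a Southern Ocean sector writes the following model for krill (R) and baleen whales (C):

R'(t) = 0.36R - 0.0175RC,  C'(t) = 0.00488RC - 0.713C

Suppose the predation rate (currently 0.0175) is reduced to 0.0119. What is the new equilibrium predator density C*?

At the interior fixed point, setting dR/dt = 0 with R > 0 fixes C* = (prey growth rate)/(RC coefficient) — independent of the other coefficients.
With the change, C* = 0.36/0.0119 = 30.3; it rises from 20.6.

C* ≈ 30.3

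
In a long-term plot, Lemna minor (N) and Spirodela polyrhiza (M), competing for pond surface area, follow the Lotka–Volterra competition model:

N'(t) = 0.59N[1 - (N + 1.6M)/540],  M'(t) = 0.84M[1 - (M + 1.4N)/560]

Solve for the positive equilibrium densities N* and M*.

Setting both brackets to zero gives the nullclines N + 1.6M = 540 and 1.4N + M = 560.
Substituting M = 560 - 1.4N into the first: N(1 - 1.6·1.4) = 540 - 1.6·560.
So N* = -356/-1.24 = 287, and then M* = 560 - 1.4·287 = 158.

N* ≈ 287, M* ≈ 158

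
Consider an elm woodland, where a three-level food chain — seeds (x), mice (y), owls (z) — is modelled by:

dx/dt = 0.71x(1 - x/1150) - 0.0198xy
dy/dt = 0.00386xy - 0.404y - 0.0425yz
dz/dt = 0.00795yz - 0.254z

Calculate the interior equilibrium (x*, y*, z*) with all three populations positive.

x* ≈ 125, y* ≈ 31.9, z* ≈ 1.88

From dz/dt = 0: 0.00795y* = 0.254, so y* = 31.9.
From dx/dt = 0: 0.71(1 - x*/1150) = 0.0198·31.9, giving x* = 1150·(1 - 0.891) = 125.
From dy/dt = 0: 0.00386·125 - 0.404 = 0.0425z*, so z* = 0.0799/0.0425 = 1.88.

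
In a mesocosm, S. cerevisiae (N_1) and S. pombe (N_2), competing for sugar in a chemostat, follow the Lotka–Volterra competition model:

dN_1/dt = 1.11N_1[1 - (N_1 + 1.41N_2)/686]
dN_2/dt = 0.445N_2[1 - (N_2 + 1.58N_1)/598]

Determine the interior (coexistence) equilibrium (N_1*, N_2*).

Setting both brackets to zero gives the nullclines N_1 + 1.41N_2 = 686 and 1.58N_1 + N_2 = 598.
Substituting N_2 = 598 - 1.58N_1 into the first: N_1(1 - 1.41·1.58) = 686 - 1.41·598.
So N_1* = -157/-1.23 = 128, and then N_2* = 598 - 1.58·128 = 396.

N_1* ≈ 128, N_2* ≈ 396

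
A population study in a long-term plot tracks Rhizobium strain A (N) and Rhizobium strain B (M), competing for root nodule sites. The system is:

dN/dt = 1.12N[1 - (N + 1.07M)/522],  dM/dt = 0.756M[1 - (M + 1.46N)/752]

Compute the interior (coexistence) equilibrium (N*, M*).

Setting both brackets to zero gives the nullclines N + 1.07M = 522 and 1.46N + M = 752.
Substituting M = 752 - 1.46N into the first: N(1 - 1.07·1.46) = 522 - 1.07·752.
So N* = -283/-0.562 = 503, and then M* = 752 - 1.46·503 = 18.

N* ≈ 503, M* ≈ 18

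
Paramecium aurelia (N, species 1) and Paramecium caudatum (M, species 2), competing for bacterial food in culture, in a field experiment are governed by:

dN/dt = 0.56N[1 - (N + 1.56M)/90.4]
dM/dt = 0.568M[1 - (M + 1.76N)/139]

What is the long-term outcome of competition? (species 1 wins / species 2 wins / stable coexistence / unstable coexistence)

unstable coexistence (outcome depends on initial conditions)

Compare the nullcline intercepts: K1/α12 = 90.4/1.56 = 57.9 < K2 = 139; K2/α21 = 139/1.76 = 79 < K1 = 90.4.
Since both are reversed, neither can invade when rare; the interior point is a saddle.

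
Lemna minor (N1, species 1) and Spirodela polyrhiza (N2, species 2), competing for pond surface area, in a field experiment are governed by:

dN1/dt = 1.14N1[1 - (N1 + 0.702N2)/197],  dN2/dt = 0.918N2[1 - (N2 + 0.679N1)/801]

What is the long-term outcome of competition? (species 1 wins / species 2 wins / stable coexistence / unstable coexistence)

Compare the nullcline intercepts: K1/α12 = 197/0.702 = 281 < K2 = 801; K2/α21 = 801/0.679 = 1180 > K1 = 197.
Since the inequalities point opposite ways, species 2 can invade but species 1 cannot.

species 2 excludes species 1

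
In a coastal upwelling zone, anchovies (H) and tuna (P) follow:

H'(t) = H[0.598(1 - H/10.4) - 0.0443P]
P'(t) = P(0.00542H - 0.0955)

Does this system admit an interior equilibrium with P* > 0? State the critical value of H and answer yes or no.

Threshold H = 17.6; K < 17.6, so no, the predator goes extinct.

The predator equation gives dP/dt > 0 only when H > 0.0955/0.00542 = 17.6.
Without the predator, H → K = 10.4. Since 10.4 < 17.6, the predator cannot invade.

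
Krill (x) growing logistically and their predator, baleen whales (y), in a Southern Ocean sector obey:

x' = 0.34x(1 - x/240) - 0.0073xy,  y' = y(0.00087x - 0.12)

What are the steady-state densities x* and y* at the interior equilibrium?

From dy/dt = 0 with y > 0: 0.00087x* = 0.12, so x* = 138.
Substitute into dx/dt = 0: 0.34(1 - 138/240) = 0.0073y*.
The bracket is 0.425, giving y* = 0.145/0.0073 = 19.8.

x* ≈ 138, y* ≈ 19.8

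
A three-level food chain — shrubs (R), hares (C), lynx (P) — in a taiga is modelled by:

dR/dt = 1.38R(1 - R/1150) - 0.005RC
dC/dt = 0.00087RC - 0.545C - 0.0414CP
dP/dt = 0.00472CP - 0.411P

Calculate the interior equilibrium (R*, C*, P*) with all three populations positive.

R* ≈ 787, C* ≈ 87.1, P* ≈ 3.38

From dP/dt = 0: 0.00472C* = 0.411, so C* = 87.1.
From dR/dt = 0: 1.38(1 - R*/1150) = 0.005·87.1, giving R* = 1150·(1 - 0.315) = 787.
From dC/dt = 0: 0.00087·787 - 0.545 = 0.0414P*, so P* = 0.14/0.0414 = 3.38.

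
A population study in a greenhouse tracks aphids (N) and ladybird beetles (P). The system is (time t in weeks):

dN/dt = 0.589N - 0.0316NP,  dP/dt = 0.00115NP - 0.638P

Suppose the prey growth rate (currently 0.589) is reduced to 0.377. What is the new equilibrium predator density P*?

At the interior fixed point, setting dN/dt = 0 with N > 0 fixes P* = (prey growth rate)/(NP coefficient) — independent of the other coefficients.
With the change, P* = 0.377/0.0316 = 11.9; it falls from 18.6.

P* ≈ 11.9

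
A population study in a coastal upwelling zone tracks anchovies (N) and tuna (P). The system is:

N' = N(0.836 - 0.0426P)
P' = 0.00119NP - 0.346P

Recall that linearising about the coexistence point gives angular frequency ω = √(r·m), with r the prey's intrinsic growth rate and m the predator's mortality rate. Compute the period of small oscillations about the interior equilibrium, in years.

T ≈ 11.7 years

Here r = 0.836 and m = 0.346, so r·m = 0.289.
ω = √0.289 = 0.538 per year, hence T = 2π/ω ≈ 11.7 years.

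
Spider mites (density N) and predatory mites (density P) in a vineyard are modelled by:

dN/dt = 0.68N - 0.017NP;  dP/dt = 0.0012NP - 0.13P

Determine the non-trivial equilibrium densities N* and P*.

Set dP/dt = 0 with P > 0: 0.0012N - 0.13 = 0, so N* = 0.13/0.0012 = 108.
Set dN/dt = 0 with N > 0: 0.68 - 0.017P = 0, so P* = 0.68/0.017 = 40.

N* ≈ 108, P* ≈ 40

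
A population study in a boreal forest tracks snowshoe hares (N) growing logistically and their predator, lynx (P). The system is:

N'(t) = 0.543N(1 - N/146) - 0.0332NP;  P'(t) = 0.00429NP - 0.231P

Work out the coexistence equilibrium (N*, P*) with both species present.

From dP/dt = 0 with P > 0: 0.00429N* = 0.231, so N* = 53.8.
Substitute into dN/dt = 0: 0.543(1 - 53.8/146) = 0.0332P*.
The bracket is 0.631, giving P* = 0.343/0.0332 = 10.3.

N* ≈ 53.8, P* ≈ 10.3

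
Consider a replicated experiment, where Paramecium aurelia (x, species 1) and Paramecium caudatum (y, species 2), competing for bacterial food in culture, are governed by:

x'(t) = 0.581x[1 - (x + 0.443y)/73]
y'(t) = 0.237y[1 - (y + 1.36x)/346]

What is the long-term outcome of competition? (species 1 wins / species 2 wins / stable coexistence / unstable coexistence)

species 2 excludes species 1

Compare the nullcline intercepts: K1/α12 = 73/0.443 = 165 < K2 = 346; K2/α21 = 346/1.36 = 254 > K1 = 73.
Since the inequalities point opposite ways, species 2 can invade but species 1 cannot.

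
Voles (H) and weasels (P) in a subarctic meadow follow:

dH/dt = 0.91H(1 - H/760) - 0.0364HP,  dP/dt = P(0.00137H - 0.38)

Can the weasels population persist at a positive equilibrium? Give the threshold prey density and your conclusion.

Threshold H = 277; K > 277, so yes, the predator persists.

The predator equation gives dP/dt > 0 only when H > 0.38/0.00137 = 277.
Without the predator, H → K = 760. Since 760 > 277, the predator can invade and persist.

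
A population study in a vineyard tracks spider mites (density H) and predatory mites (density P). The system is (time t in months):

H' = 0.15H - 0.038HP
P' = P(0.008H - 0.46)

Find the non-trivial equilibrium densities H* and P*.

H* ≈ 57.5, P* ≈ 3.95

Set dP/dt = 0 with P > 0: 0.008H - 0.46 = 0, so H* = 0.46/0.008 = 57.5.
Set dH/dt = 0 with H > 0: 0.15 - 0.038P = 0, so P* = 0.15/0.038 = 3.95.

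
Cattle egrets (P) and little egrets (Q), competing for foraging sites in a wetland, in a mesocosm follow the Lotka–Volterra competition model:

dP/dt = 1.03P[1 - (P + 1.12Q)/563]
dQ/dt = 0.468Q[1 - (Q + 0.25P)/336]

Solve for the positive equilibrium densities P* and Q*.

P* ≈ 259, Q* ≈ 271

Setting both brackets to zero gives the nullclines P + 1.12Q = 563 and 0.25P + Q = 336.
Substituting Q = 336 - 0.25P into the first: P(1 - 1.12·0.25) = 563 - 1.12·336.
So P* = 187/0.72 = 259, and then Q* = 336 - 0.25·259 = 271.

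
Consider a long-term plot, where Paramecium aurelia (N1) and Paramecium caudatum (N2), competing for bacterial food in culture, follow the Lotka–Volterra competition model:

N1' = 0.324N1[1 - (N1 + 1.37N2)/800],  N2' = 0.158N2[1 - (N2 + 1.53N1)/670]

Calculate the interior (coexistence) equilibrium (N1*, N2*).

Setting both brackets to zero gives the nullclines N1 + 1.37N2 = 800 and 1.53N1 + N2 = 670.
Substituting N2 = 670 - 1.53N1 into the first: N1(1 - 1.37·1.53) = 800 - 1.37·670.
So N1* = -118/-1.1 = 108, and then N2* = 670 - 1.53·108 = 505.

N1* ≈ 108, N2* ≈ 505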